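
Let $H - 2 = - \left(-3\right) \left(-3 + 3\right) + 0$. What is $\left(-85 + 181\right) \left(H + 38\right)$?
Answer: $3840$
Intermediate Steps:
$H = 2$ ($H = 2 + \left(- \left(-3\right) \left(-3 + 3\right) + 0\right) = 2 + \left(- \left(-3\right) 0 + 0\right) = 2 + \left(\left(-1\right) 0 + 0\right) = 2 + \left(0 + 0\right) = 2 + 0 = 2$)
$\left(-85 + 181\right) \left(H + 38\right) = \left(-85 + 181\right) \left(2 + 38\right) = 96 \cdot 40 = 3840$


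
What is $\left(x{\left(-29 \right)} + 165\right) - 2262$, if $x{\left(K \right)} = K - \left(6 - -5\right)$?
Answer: $-2137$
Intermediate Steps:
$x{\left(K \right)} = -11 + K$ ($x{\left(K \right)} = K - \left(6 + 5\right) = K - 11 = -11 + K$)
$\left(x{\left(-29 \right)} + 165\right) - 2262 = \left(\left(-11 - 29\right) + 165\right) - 2262 = \left(-40 + 165\right) - 2262 = 125 - 2262 = -2137$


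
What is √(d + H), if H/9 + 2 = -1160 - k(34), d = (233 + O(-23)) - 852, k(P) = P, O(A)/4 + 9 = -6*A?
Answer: I*√10867 ≈ 104.24*I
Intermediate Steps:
O(A) = -36 - 24*A (O(A) = -36 + 4*(-6*A) = -36 - 24*A)
d = -103 (d = (233 + (-36 - 24*(-23))) - 852 = (233 + (-36 + 552)) - 852 = (233 + 516) - 852 = 749 - 852 = -103)
H = -10764 (H = -18 + 9*(-1160 - 1*34) = -18 + 9*(-1160 - 34) = -18 + 9*(-1194) = -18 - 10746 = -10764)
√(d + H) = √(-103 - 10764) = √(-10867) = I*√10867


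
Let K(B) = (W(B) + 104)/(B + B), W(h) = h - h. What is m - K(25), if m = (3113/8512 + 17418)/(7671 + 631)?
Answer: 31963777/1766665600 ≈ 0.018093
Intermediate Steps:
W(h) = 0
K(B) = 52/B (K(B) = (0 + 104)/(B + B) = 104/((2*B)) = 104*(1/(2*B)) = 52/B)
m = 148265129/70666624 (m = (3113*(1/8512) + 17418)/8302 = (3113/8512 + 17418)*(1/8302) = (148265129/8512)*(1/8302) = 148265129/70666624 ≈ 2.0981)
m - K(25) = 148265129/70666624 - 52/25 = 31963777/1766665600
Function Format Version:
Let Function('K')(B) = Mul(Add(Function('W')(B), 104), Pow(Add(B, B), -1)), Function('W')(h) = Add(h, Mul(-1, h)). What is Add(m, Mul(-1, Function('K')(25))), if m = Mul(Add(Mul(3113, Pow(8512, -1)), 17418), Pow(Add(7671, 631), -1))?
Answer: Rational(31963777, 1766665600) ≈ 0.018093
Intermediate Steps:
Function('W')(h) = 0
Function('K')(B) = Mul(52, Pow(B, -1)) (Function('K')(B) = Mul(Add(0, 104), Pow(Add(B, B), -1)) = Mul(104, Pow(Mul(2, B), -1)) = Mul(104, Mul(Rational(1, 2), Pow(B, -1))) = Mul(52, Pow(B, -1)))
m = Rational(148265129, 70666624) (m = Mul(Add(Mul(3113, Rational(1, 8512)), 17418), Pow(8302, -1)) = Mul(Add(Rational(3113, 8512), 17418), Rational(1, 8302)) = Mul(Rational(148265129, 8512), Rational(1, 8302)) = Rational(148265129, 70666624) ≈ 2.0981)
Add(m, Mul(-1, Function('K')(25))) = Add(Rational(148265129, 70666624), Mul(-1, Mul(52, Pow(25, -1)))) = Add(Rational(148265129, 70666624), Mul(-1, Mul(52, Rational(1, 25)))) = Add(Rational(148265129, 70666624), Mul(-1, Rational(52, 25))) = Add(Rational(148265129, 70666624), Rational(-52, 25)) = Rational(31963777, 1766665600)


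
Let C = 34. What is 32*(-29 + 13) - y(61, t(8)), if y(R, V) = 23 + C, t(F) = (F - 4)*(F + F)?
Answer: -569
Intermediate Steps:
t(F) = 2*F*(-4 + F) (t(F) = (-4 + F)*(2*F) = 2*F*(-4 + F))
y(R, V) = 57 (y(R, V) = 23 + 34 = 57)
32*(-29 + 13) - y(61, t(8)) = 32*(-29 + 13) - 1*57 = 32*(-16) - 57 = -512 - 57 = -569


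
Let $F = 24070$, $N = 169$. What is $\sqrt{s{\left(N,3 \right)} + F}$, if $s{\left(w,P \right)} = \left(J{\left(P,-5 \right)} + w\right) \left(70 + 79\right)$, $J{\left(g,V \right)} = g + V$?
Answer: $\sqrt{48953} \approx 221.25$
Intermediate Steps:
$J{\left(g,V \right)} = V + g$
$s{\left(w,P \right)} = -745 + 149 P + 149 w$ ($s{\left(w,P \right)} = \left(\left(-5 + P\right) + w\right) \left(70 + 79\right) = \left(-5 + P + w\right) 149 = -745 + 149 P + 149 w$)
$\sqrt{s{\left(N,3 \right)} + F} = \sqrt{\left(-745 + 149 \cdot 3 + 149 \cdot 169\right) + 24070} = \sqrt{\left(-745 + 447 + 25181\right) + 24070} = \sqrt{24883 + 24070} = \sqrt{48953}$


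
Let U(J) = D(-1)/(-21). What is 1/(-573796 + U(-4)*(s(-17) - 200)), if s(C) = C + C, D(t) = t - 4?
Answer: -7/4016962 ≈ -1.7426e-6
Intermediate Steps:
D(t) = -4 + t
U(J) = 5/21 (U(J) = (-4 - 1)/(-21) = -5*(-1/21) = 5/21)
s(C) = 2*C
1/(-573796 + U(-4)*(s(-17) - 200)) = 1/(-573796 + 5*(2*(-17) - 200)/21) = 1/(-573796 + 5*(-34 - 200)/21) = 1/(-573796 + (5/21)*(-234)) = 1/(-573796 - 390/7) = 1/(-4016962/7) = -7/4016962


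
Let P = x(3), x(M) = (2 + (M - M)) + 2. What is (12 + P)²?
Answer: 256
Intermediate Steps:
x(M) = 4 (x(M) = (2 + 0) + 2 = 2 + 2 = 4)
P = 4
(12 + P)² = (12 + 4)² = 16² = 256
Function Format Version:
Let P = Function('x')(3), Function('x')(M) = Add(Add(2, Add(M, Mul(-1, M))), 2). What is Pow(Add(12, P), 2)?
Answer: 256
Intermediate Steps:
Function('x')(M) = 4 (Function('x')(M) = Add(Add(2, 0), 2) = Add(2, 2) = 4)
P = 4
Pow(Add(12, P), 2) = Pow(Add(12, 4), 2) = Pow(16, 2) = 256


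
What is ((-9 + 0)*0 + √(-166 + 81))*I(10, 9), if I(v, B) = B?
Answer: 9*I*√85 ≈ 82.976*I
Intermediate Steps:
((-9 + 0)*0 + √(-166 + 81))*I(10, 9) = ((-9 + 0)*0 + √(-166 + 81))*9 = (-9*0 + √(-85))*9 = (0 + I*√85)*9 = (I*√85)*9 = 9*I*√85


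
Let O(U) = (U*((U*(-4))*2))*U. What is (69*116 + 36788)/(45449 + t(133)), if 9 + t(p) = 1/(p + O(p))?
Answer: 843028574696/855224558719 ≈ 0.98574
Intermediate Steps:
O(U) = -8*U³ (O(U) = (U*(-4*U*2))*U = (U*(-8*U))*U = (-8*U²)*U = -8*U³)
t(p) = -9 + 1/(p - 8*p³)
(69*116 + 36788)/(45449 + t(133)) = (69*116 + 36788)/(45449 + (-1 - 72*133³ + 9*133)/(-1*133 + 8*133³)) = (8004 + 36788)/(45449 + (-1 - 72*2352637 + 1197)/(-133 + 8*2352637)) = 44792/(45449 + (-1 - 169389864 + 1197)/(-133 + 18821096)) = 44792/(45449 - 169388668/18820963) = 44792/(855224558719/18820963) = 44792*(18820963/855224558719) = 843028574696/855224558719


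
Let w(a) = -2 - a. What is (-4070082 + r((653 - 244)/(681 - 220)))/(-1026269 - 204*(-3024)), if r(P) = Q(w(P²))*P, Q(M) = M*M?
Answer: 84743627562413732121/8523614951637715273 ≈ 9.9422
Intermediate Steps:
Q(M) = M²
r(P) = P*(-2 - P²)² (r(P) = (-2 - P²)²*P = P*(-2 - P²)²)
(-4070082 + r((653 - 244)/(681 - 220)))/(-1026269 - 204*(-3024)) = (-4070082 + ((653 - 244)/(681 - 220))*(2 + ((653 - 244)/(681 - 220))²)²)/(-1026269 - 204*(-3024)) = (-4070082 + (409/461)*(2 + (409/461)²)²)/(-1026269 + 616896) = (-4070082 + (409*(1/461))*(2 + (409*(1/461))²)²)/(-409373) = (-4070082 + 409*(2 + (409/461)²)²/461)*(-1/409373) = (-4070082 + 409*(2 + 167281/212521)²/461)*(-1/409373) = (-4070082 + 409*(592323/212521)²/461)*(-1/409373) = (-4070082 + (409/461)*(350846536329/45165175441))*(-1/409373) = (-4070082 + 143496233358561/20821145878301)*(-1/409373) = -84743627562413732121/20821145878301*(-1/409373) = 84743627562413732121/8523614951637715273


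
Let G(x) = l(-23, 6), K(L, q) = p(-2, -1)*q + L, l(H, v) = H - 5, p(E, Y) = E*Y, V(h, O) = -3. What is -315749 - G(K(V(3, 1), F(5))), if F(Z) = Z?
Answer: -315721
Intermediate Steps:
l(H, v) = -5 + H
K(L, q) = L + 2*q (K(L, q) = (-2*(-1))*q + L = 2*q + L = L + 2*q)
G(x) = -28 (G(x) = -5 - 23 = -28)
-315749 - G(K(V(3, 1), F(5))) = -315749 - 1*(-28) = -315749 + 28 = -315721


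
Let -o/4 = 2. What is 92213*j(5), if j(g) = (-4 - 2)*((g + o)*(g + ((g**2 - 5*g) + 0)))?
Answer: 8299170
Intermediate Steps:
o = -8 (o = -4*2 = -8)
j(g) = -6*(-8 + g)*(g**2 - 4*g) (j(g) = (-4 - 2)*((g - 8)*(g + ((g**2 - 5*g) + 0))) = -6*(-8 + g)*(g + (g**2 - 5*g)) = -6*(-8 + g)*(g**2 - 4*g))
92213*j(5) = 92213*(6*5*(-32 - 1*5**2 + 12*5)) = 92213*(6*5*(-32 - 1*25 + 60)) = 92213*(6*5*(-32 - 25 + 60)) = 92213*(6*5*3) = 92213*90 = 8299170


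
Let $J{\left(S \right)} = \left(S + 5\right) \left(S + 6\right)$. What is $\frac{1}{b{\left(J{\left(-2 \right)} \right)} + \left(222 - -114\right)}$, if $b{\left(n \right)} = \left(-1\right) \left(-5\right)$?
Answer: $\frac{1}{341} \approx 0.0029326$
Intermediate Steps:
$J{\left(S \right)} = \left(5 + S\right) \left(6 + S\right)$
$b{\left(n \right)} = 5$
$\frac{1}{b{\left(J{\left(-2 \right)} \right)} + \left(222 - -114\right)} = \frac{1}{5 + \left(222 - -114\right)} = \frac{1}{5 + \left(222 + 114\right)} = \frac{1}{5 + 336} = \frac{1}{341}$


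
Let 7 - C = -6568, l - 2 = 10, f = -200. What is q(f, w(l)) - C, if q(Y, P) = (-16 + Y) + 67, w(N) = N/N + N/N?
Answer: -6724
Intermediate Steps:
l = 12 (l = 2 + 10 = 12)
C = 6575 (C = 7 - 1*(-6568) = 7 + 6568 = 6575)
w(N) = 2 (w(N) = 1 + 1 = 2)
q(Y, P) = 51 + Y
q(f, w(l)) - C = (51 - 200) - 1*6575 = -149 - 6575 = -6724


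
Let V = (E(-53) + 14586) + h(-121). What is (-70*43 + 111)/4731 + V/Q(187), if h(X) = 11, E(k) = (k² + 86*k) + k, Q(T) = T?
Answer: 59991032/884697 ≈ 67.810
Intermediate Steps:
E(k) = k² + 87*k
V = 12795 (V = (-53*(87 - 53) + 14586) + 11 = (-53*34 + 14586) + 11 = (-1802 + 14586) + 11 = 12784 + 11 = 12795)
(-70*43 + 111)/4731 + V/Q(187) = (-70*43 + 111)/4731 + 12795/187 = (-3010 + 111)*(1/4731) + 12795*(1/187) = -2899*1/4731 + 12795/187 = -2899/4731 + 12795/187 = 59991032/884697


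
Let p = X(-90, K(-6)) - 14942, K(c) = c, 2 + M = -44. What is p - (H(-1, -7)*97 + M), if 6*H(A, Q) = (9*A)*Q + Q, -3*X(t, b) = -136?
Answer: -15756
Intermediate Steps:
M = -46 (M = -2 - 44 = -46)
X(t, b) = 136/3 (X(t, b) = -⅓*(-136) = 136/3)
H(A, Q) = Q/6 + 3*A*Q/2 (H(A, Q) = ((9*A)*Q + Q)/6 = (9*A*Q + Q)/6 = (Q + 9*A*Q)/6 = Q/6 + 3*A*Q/2)
p = -44690/3 (p = 136/3 - 14942 = -44690/3 ≈ -14897.)
p - (H(-1, -7)*97 + M) = -44690/3 - (((⅙)*(-7)*(1 + 9*(-1)))*97 - 46) = -44690/3 - (((⅙)*(-7)*(1 - 9))*97 - 46) = -44690/3 - (((⅙)*(-7)*(-8))*97 - 46) = -44690/3 - ((28/3)*97 - 46) = -44690/3 - (2716/3 - 46) = -44690/3 - 1*2578/3 = -44690/3 - 2578/3 = -15756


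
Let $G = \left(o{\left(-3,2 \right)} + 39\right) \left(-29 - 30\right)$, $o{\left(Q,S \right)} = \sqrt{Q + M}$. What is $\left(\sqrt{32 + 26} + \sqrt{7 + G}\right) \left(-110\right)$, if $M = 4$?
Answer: $- 110 \sqrt{58} - 110 i \sqrt{2353} \approx -837.74 - 5335.9 i$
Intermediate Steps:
$o{\left(Q,S \right)} = \sqrt{4 + Q}$ ($o{\left(Q,S \right)} = \sqrt{Q + 4} = \sqrt{4 + Q}$)
$G = -2360$ ($G = \left(\sqrt{4 - 3} + 39\right) \left(-29 - 30\right) = \left(\sqrt{1} + 39\right) \left(-59\right) = \left(1 + 39\right) \left(-59\right) = 40 \left(-59\right) = -2360$)
$\left(\sqrt{32 + 26} + \sqrt{7 + G}\right) \left(-110\right) = \left(\sqrt{32 + 26} + \sqrt{7 - 2360}\right) \left(-110\right) = \left(\sqrt{58} + \sqrt{-2353}\right) \left(-110\right) = \left(\sqrt{58} + i \sqrt{2353}\right) \left(-110\right) = - 110 \sqrt{58} - 110 i \sqrt{2353}$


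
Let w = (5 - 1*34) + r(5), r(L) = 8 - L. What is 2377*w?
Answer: -61802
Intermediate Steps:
w = -26 (w = (5 - 1*34) + (8 - 1*5) = (5 - 34) + (8 - 5) = -29 + 3 = -26)
2377*w = 2377*(-26) = -61802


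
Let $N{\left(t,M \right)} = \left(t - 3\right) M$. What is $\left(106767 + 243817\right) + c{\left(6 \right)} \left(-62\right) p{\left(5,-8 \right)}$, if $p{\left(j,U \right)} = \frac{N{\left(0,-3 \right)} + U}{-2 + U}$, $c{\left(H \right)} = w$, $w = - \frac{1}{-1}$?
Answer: $\frac{1752951}{5} \approx 3.5059 \cdot 10^{5}$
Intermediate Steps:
$N{\left(t,M \right)} = M \left(-3 + t\right)$ ($N{\left(t,M \right)} = \left(-3 + t\right) M = M \left(-3 + t\right)$)
$w = 1$ ($w = \left(-1\right) \left(-1\right) = 1$)
$c{\left(H \right)} = 1$
$p{\left(j,U \right)} = \frac{9 + U}{-2 + U}$ ($p{\left(j,U \right)} = \frac{- 3 \left(-3 + 0\right) + U}{-2 + U} = \frac{\left(-3\right) \left(-3\right) + U}{-2 + U} = \frac{9 + U}{-2 + U}$)
$\left(106767 + 243817\right) + c{\left(6 \right)} \left(-62\right) p{\left(5,-8 \right)} = \left(106767 + 243817\right) + 1 \left(-62\right) \frac{9 - 8}{-2 - 8} = 350584 - 62 \frac{1}{-10} \cdot 1 = 350584 - 62 \left(\left(- \frac{1}{10}\right) 1\right) = 350584 - - \frac{31}{5} = 350584 + \frac{31}{5} = \frac{1752951}{5}$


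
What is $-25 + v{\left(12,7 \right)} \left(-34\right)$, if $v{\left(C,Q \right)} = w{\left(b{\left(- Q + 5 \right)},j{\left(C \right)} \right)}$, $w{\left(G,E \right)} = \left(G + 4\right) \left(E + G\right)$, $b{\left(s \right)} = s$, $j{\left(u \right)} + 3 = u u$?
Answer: $-9477$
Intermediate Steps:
$j{\left(u \right)} = -3 + u^{2}$ ($j{\left(u \right)} = -3 + u u = -3 + u^{2}$)
$w{\left(G,E \right)} = \left(4 + G\right) \left(E + G\right)$
$v{\left(C,Q \right)} = 8 + \left(5 - Q\right)^{2} - 4 Q + 4 C^{2} + \left(-3 + C^{2}\right) \left(5 - Q\right)$ ($v{\left(C,Q \right)} = \left(- Q + 5\right)^{2} + 4 \left(-3 + C^{2}\right) + 4 \left(- Q + 5\right) + \left(-3 + C^{2}\right) \left(- Q + 5\right) = \left(5 - Q\right)^{2} + \left(-12 + 4 C^{2}\right) + 4 \left(5 - Q\right) + \left(-3 + C^{2}\right) \left(5 - Q\right) = \left(5 - Q\right)^{2} + \left(-12 + 4 C^{2}\right) - \left(-20 + 4 Q\right) + \left(-3 + C^{2}\right) \left(5 - Q\right) = 8 + \left(5 - Q\right)^{2} - 4 Q + 4 C^{2} + \left(-3 + C^{2}\right) \left(5 - Q\right)$)
$-25 + v{\left(12,7 \right)} \left(-34\right) = -25 + \left(18 + 7^{2} - 77 + 9 \cdot 12^{2} - 7 \cdot 12^{2}\right) \left(-34\right) = -25 + \left(18 + 49 - 77 + 9 \cdot 144 - 7 \cdot 144\right) \left(-34\right) = -25 + \left(18 + 49 - 77 + 1296 - 1008\right) \left(-34\right) = -25 + 278 \left(-34\right) = -25 - 9452 = -9477$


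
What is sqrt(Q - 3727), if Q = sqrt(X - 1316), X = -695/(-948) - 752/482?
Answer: sqrt(-48635138979612 + 114234*I*sqrt(17183811719397))/114234 ≈ 0.2972 + 61.05*I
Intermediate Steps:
X = -188953/228468 (X = -695*(-1/948) - 752*1/482 = 695/948 - 376/241 = -188953/228468 ≈ -0.82704)
Q = I*sqrt(17183811719397)/114234 (Q = sqrt(-188953/228468 - 1316) = sqrt(-300852841/228468) = I*sqrt(17183811719397)/114234 ≈ 36.288*I)
sqrt(Q - 3727) = sqrt(I*sqrt(17183811719397)/114234 - 3727) = sqrt(-3727 + I*sqrt(17183811719397)/114234)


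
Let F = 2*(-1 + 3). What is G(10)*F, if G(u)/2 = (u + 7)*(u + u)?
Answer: 2720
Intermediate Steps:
G(u) = 4*u*(7 + u) (G(u) = 2*((u + 7)*(u + u)) = 2*((7 + u)*(2*u)) = 2*(2*u*(7 + u)) = 4*u*(7 + u))
F = 4 (F = 2*2 = 4)
G(10)*F = (4*10*(7 + 10))*4 = (4*10*17)*4 = 680*4 = 2720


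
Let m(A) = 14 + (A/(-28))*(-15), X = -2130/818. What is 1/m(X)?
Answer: 11452/144353 ≈ 0.079333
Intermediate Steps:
X = -1065/409 (X = -2130*1/818 = -1065/409 ≈ -2.6039)
m(A) = 14 + 15*A/28 (m(A) = 14 + (A*(-1/28))*(-15) = 14 - A/28*(-15) = 14 + 15*A/28)
1/m(X) = 1/(14 + (15/28)*(-1065/409)) = 1/(14 - 15975/11452) = 1/(144353/11452) = 11452/144353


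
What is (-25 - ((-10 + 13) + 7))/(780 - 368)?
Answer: -35/412 ≈ -0.084951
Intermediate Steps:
(-25 - ((-10 + 13) + 7))/(780 - 368) = (-25 - (3 + 7))/412 = (-25 - 1*10)*(1/412) = (-25 - 10)*(1/412) = -35*1/412 = -35/412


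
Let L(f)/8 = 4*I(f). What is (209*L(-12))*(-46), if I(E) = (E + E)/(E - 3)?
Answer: -2461184/5 ≈ -4.9224e+5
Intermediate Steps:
I(E) = 2*E/(-3 + E) (I(E) = (2*E)/(-3 + E) = 2*E/(-3 + E))
L(f) = 64*f/(-3 + f) (L(f) = 8*(4*(2*f/(-3 + f))) = 8*(8*f/(-3 + f)) = 64*f/(-3 + f))
(209*L(-12))*(-46) = (209*(64*(-12)/(-3 - 12)))*(-46) = (209*(64*(-12)/(-15)))*(-46) = (209*(64*(-12)*(-1/15)))*(-46) = (209*(256/5))*(-46) = (53504/5)*(-46) = -2461184/5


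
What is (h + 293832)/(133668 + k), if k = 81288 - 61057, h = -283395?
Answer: 10437/153899 ≈ 0.067817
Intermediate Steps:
k = 20231
(h + 293832)/(133668 + k) = (-283395 + 293832)/(133668 + 20231) = 10437/153899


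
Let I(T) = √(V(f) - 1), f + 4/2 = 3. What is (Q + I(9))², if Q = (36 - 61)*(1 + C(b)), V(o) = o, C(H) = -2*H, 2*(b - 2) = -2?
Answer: 625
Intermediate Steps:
b = 1 (b = 2 + (½)*(-2) = 2 - 1 = 1)
f = 1 (f = -2 + 3 = 1)
I(T) = 0 (I(T) = √(1 - 1) = √0 = 0)
Q = 25 (Q = (36 - 61)*(1 - 2*1) = -25*(1 - 2) = -25*(-1) = 25)
(Q + I(9))² = (25 + 0)² = 25² = 625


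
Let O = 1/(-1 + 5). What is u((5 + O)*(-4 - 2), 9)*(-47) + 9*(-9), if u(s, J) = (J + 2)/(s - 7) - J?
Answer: 2488/7 ≈ 355.43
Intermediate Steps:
O = ¼ (O = 1/4 = ¼ ≈ 0.25000)
u(s, J) = -J + (2 + J)/(-7 + s) (u(s, J) = (2 + J)/(-7 + s) - J = -J + (2 + J)/(-7 + s))
u((5 + O)*(-4 - 2), 9)*(-47) + 9*(-9) = ((2 + 8*9 - 1*9*(5 + ¼)*(-4 - 2))/(-7 + (5 + ¼)*(-4 - 2)))*(-47) + 9*(-9) = ((2 + 72 - 1*9*(21/4)*(-6))/(-7 + (21/4)*(-6)))*(-47) - 81 = ((2 + 72 - 1*9*(-63/2))/(-7 - 63/2))*(-47) - 81 = ((2 + 72 + 567/2)/(-77/2))*(-47) - 81 = -2/77*715/2*(-47) - 81 = -65/7*(-47) - 81 = 3055/7 - 81 = 2488/7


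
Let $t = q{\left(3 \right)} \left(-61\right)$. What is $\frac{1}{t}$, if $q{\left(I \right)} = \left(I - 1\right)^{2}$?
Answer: $- \frac{1}{244} \approx -0.0040984$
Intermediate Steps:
$q{\left(I \right)} = \left(-1 + I\right)^{2}$
$t = -244$ ($t = \left(-1 + 3\right)^{2} \left(-61\right) = 2^{2} \left(-61\right) = 4 \left(-61\right) = -244$)
$\frac{1}{t} = \frac{1}{-244} = - \frac{1}{244}$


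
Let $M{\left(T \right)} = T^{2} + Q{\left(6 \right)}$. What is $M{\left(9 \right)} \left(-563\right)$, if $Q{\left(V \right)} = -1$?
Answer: $-45040$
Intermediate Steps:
$M{\left(T \right)} = -1 + T^{2}$ ($M{\left(T \right)} = T^{2} - 1 = -1 + T^{2}$)
$M{\left(9 \right)} \left(-563\right) = \left(-1 + 9^{2}\right) \left(-563\right) = \left(-1 + 81\right) \left(-563\right) = 80 \left(-563\right) = -45040$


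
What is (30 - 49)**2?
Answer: 361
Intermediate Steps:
(30 - 49)**2 = (-19)**2 = 361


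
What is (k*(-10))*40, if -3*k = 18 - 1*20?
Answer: -800/3 ≈ -266.67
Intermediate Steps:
k = ⅔ (k = -(18 - 1*20)/3 = -(18 - 20)/3 = -⅓*(-2) = ⅔ ≈ 0.66667)
(k*(-10))*40 = ((⅔)*(-10))*40 = -20/3*40 = -800/3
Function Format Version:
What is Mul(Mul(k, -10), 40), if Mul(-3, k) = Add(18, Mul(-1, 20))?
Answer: Rational(-800, 3) ≈ -266.67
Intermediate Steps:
k = Rational(2, 3) (k = Mul(Rational(-1, 3), Add(18, Mul(-1, 20))) = Mul(Rational(-1, 3), Add(18, -20)) = Mul(Rational(-1, 3), -2) = Rational(2, 3) ≈ 0.66667)
Mul(Mul(k, -10), 40) = Mul(Mul(Rational(2, 3), -10), 40) = Mul(Rational(-20, 3), 40) = Rational(-800, 3)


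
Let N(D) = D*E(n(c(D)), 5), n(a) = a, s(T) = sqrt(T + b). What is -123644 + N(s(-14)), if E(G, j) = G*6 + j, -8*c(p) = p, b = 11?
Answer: -494567/4 + 5*I*sqrt(3) ≈ -1.2364e+5 + 8.6602*I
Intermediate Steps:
c(p) = -p/8
s(T) = sqrt(11 + T) (s(T) = sqrt(T + 11) = sqrt(11 + T))
E(G, j) = j + 6*G (E(G, j) = 6*G + j = j + 6*G)
N(D) = D*(5 - 3*D/4) (N(D) = D*(5 + 6*(-D/8)) = D*(5 - 3*D/4))
-123644 + N(s(-14)) = -123644 + sqrt(11 - 14)*(20 - 3*sqrt(11 - 14))/4 = -123644 + sqrt(-3)*(20 - 3*I*sqrt(3))/4 = -123644 + (I*sqrt(3))*(20 - 3*I*sqrt(3))/4 = -123644 + I*sqrt(3)*(20 - 3*I*sqrt(3))/4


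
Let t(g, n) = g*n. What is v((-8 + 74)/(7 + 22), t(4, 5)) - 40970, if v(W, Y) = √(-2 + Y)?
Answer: -40970 + 3*√2 ≈ -40966.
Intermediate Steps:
v((-8 + 74)/(7 + 22), t(4, 5)) - 40970 = √(-2 + 4*5) - 40970 = √(-2 + 20) - 40970 = √18 - 40970 = 3*√2 - 40970 = -40970 + 3*√2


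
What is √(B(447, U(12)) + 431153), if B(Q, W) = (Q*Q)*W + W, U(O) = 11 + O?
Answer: √5026783 ≈ 2242.0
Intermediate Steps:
B(Q, W) = W + W*Q² (B(Q, W) = Q²*W + W = W*Q² + W = W + W*Q²)
√(B(447, U(12)) + 431153) = √((11 + 12)*(1 + 447²) + 431153) = √(23*(1 + 199809) + 431153) = √(23*199810 + 431153) = √(4595630 + 431153) = √5026783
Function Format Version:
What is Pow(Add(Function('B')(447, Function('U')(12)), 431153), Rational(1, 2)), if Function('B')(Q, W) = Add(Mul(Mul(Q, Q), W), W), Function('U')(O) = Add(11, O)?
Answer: Pow(5026783, Rational(1, 2)) ≈ 2242.0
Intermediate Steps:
Function('B')(Q, W) = Add(W, Mul(W, Pow(Q, 2))) (Function('B')(Q, W) = Add(Mul(Pow(Q, 2), W), W) = Add(Mul(W, Pow(Q, 2)), W) = Add(W, Mul(W, Pow(Q, 2))))
Pow(Add(Function('B')(447, Function('U')(12)), 431153), Rational(1, 2)) = Pow(Add(Mul(Add(11, 12), Add(1, Pow(447, 2))), 431153), Rational(1, 2)) = Pow(Add(Mul(23, Add(1, 199809)), 431153), Rational(1, 2)) = Pow(Add(Mul(23, 199810), 431153), Rational(1, 2)) = Pow(Add(4595630, 431153), Rational(1, 2)) = Pow(5026783, Rational(1, 2))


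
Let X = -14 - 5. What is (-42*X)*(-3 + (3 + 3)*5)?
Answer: 21546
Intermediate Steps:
X = -19
(-42*X)*(-3 + (3 + 3)*5) = (-42*(-19))*(-3 + (3 + 3)*5) = 798*(-3 + 6*5) = 798*(-3 + 30) = 798*27 = 21546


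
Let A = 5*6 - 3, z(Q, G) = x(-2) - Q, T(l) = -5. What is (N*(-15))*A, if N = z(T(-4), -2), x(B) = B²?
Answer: -3645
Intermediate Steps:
z(Q, G) = 4 - Q (z(Q, G) = (-2)² - Q = 4 - Q)
N = 9 (N = 4 - 1*(-5) = 4 + 5 = 9)
A = 27 (A = 30 - 3 = 27)
(N*(-15))*A = (9*(-15))*27 = -135*27 = -3645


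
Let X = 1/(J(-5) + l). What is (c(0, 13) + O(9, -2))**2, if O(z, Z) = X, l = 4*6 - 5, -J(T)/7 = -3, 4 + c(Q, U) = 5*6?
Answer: 1083681/1600 ≈ 677.30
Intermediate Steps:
c(Q, U) = 26 (c(Q, U) = -4 + 5*6 = -4 + 30 = 26)
J(T) = 21 (J(T) = -7*(-3) = 21)
l = 19 (l = 24 - 5 = 19)
X = 1/40 (X = 1/(21 + 19) = 1/40 ≈ 0.025000)
O(z, Z) = 1/40
(c(0, 13) + O(9, -2))**2 = (26 + 1/40)**2 = (1041/40)**2 = 1083681/1600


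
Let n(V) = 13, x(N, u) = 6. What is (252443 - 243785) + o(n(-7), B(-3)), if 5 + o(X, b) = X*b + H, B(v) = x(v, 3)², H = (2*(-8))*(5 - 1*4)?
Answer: 9105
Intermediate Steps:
H = -16 (H = -16*(5 - 4) = -16*1 = -16)
B(v) = 36 (B(v) = 6² = 36)
o(X, b) = -21 + X*b (o(X, b) = -5 + (X*b - 16) = -5 + (-16 + X*b) = -21 + X*b)
(252443 - 243785) + o(n(-7), B(-3)) = (252443 - 243785) + (-21 + 13*36) = 8658 + (-21 + 468) = 8658 + 447 = 9105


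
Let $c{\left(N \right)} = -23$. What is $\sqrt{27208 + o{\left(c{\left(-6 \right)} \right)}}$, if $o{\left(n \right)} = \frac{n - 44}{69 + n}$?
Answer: $\frac{\sqrt{57569046}}{46} \approx 164.94$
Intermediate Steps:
$o{\left(n \right)} = \frac{-44 + n}{69 + n}$
$\sqrt{27208 + o{\left(c{\left(-6 \right)} \right)}} = \sqrt{27208 + \frac{-44 - 23}{69 - 23}} = \sqrt{27208 + \frac{1}{46} \left(-67\right)} = \sqrt{27208 - \frac{67}{46}} = \sqrt{\frac{1251501}{46}} = \frac{\sqrt{57569046}}{46}$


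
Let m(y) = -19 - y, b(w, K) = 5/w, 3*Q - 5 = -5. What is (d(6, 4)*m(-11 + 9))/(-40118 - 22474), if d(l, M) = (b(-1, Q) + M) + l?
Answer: 85/62592 ≈ 0.0013580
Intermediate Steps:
Q = 0 (Q = 5/3 + (1/3)*(-5) = 5/3 - 5/3 = 0)
d(l, M) = -5 + M + l (d(l, M) = (5/(-1) + M) + l = (5*(-1) + M) + l = (-5 + M) + l = -5 + M + l)
(d(6, 4)*m(-11 + 9))/(-40118 - 22474) = ((-5 + 4 + 6)*(-19 - (-11 + 9)))/(-40118 - 22474) = (5*(-19 - 1*(-2)))/(-62592) = (5*(-19 + 2))*(-1/62592) = (5*(-17))*(-1/62592) = -85*(-1/62592) = 85/62592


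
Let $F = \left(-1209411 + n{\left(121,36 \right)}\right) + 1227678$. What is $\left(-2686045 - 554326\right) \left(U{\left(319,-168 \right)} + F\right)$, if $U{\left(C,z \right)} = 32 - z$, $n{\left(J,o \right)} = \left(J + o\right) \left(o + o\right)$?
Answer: $-96469085041$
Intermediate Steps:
$n{\left(J,o \right)} = 2 o \left(J + o\right)$ ($n{\left(J,o \right)} = \left(J + o\right) 2 o = 2 o \left(J + o\right)$)
$F = 29571$ ($F = \left(-1209411 + 2 \cdot 36 \left(121 + 36\right)\right) + 1227678 = \left(-1209411 + 2 \cdot 36 \cdot 157\right) + 1227678 = \left(-1209411 + 11304\right) + 1227678 = -1198107 + 1227678 = 29571$)
$\left(-2686045 - 554326\right) \left(U{\left(319,-168 \right)} + F\right) = \left(-2686045 - 554326\right) \left(\left(32 - -168\right) + 29571\right) = - 3240371 \left(\left(32 + 168\right) + 29571\right) = - 3240371 \left(200 + 29571\right) = \left(-3240371\right) 29771 = -96469085041$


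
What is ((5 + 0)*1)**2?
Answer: 25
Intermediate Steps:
((5 + 0)*1)**2 = (5*1)**2 = 5**2 = 25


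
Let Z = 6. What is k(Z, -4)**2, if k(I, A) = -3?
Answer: 9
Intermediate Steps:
k(Z, -4)**2 = (-3)**2 = 9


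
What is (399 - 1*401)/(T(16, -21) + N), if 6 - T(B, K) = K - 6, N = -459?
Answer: 1/213 ≈ 0.0046948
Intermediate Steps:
T(B, K) = 12 - K (T(B, K) = 6 - (K - 6) = 6 - (-6 + K) = 6 + (6 - K) = 12 - K)
(399 - 1*401)/(T(16, -21) + N) = (399 - 1*401)/((12 - 1*(-21)) - 459) = (399 - 401)/((12 + 21) - 459) = -2/(33 - 459) = -2/(-426) = -2*(-1/426) = 1/213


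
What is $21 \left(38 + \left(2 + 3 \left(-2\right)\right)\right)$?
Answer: $714$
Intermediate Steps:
$21 \left(38 + \left(2 + 3 \left(-2\right)\right)\right) = 21 \left(38 + \left(2 - 6\right)\right) = 21 \left(38 - 4\right) = 21 \cdot 34 = 714$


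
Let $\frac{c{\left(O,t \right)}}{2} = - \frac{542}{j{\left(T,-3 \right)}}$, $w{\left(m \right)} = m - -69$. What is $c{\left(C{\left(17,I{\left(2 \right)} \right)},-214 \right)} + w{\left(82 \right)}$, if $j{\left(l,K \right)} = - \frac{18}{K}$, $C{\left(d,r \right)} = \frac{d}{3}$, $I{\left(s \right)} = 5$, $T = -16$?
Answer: $- \frac{89}{3} \approx -29.667$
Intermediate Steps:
$C{\left(d,r \right)} = \frac{d}{3}$ ($C{\left(d,r \right)} = d \frac{1}{3} = \frac{d}{3}$)
$w{\left(m \right)} = 69 + m$ ($w{\left(m \right)} = m + 69 = 69 + m$)
$c{\left(O,t \right)} = - \frac{542}{3}$ ($c{\left(O,t \right)} = 2 \left(- \frac{542}{\left(-18\right) \frac{1}{-3}}\right) = 2 \left(- \frac{542}{\left(-18\right) \left(- \frac{1}{3}\right)}\right) = 2 \left(- \frac{542}{6}\right) = 2 \left(\left(-542\right) \frac{1}{6}\right) = 2 \left(- \frac{271}{3}\right) = - \frac{542}{3}$)
$c{\left(C{\left(17,I{\left(2 \right)} \right)},-214 \right)} + w{\left(82 \right)} = - \frac{542}{3} + \left(69 + 82\right) = - \frac{542}{3} + 151 = - \frac{89}{3}$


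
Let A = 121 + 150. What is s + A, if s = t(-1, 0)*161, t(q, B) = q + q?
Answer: -51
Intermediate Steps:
t(q, B) = 2*q
s = -322 (s = (2*(-1))*161 = -2*161 = -322)
A = 271
s + A = -322 + 271 = -51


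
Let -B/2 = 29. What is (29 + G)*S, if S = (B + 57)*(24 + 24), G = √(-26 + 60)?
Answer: -1392 - 48*√34 ≈ -1671.9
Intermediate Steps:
B = -58 (B = -2*29 = -58)
G = √34 ≈ 5.8309
S = -48 (S = (-58 + 57)*(24 + 24) = -1*48 = -48)
(29 + G)*S = (29 + √34)*(-48) = -1392 - 48*√34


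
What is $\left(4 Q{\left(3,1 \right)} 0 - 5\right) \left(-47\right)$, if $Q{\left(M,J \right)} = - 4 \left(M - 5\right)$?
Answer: $235$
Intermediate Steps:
$Q{\left(M,J \right)} = 20 - 4 M$ ($Q{\left(M,J \right)} = - 4 \left(-5 + M\right) = 20 - 4 M$)
$\left(4 Q{\left(3,1 \right)} 0 - 5\right) \left(-47\right) = \left(4 \left(20 - 12\right) 0 - 5\right) \left(-47\right) = \left(4 \cdot 8 \cdot 0 - 5\right) \left(-47\right) = \left(32 \cdot 0 - 5\right) \left(-47\right) = \left(0 - 5\right) \left(-47\right) = \left(-5\right) \left(-47\right) = 235$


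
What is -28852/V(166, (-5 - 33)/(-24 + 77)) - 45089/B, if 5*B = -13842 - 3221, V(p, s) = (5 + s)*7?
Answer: -25733756723/27113107 ≈ -949.13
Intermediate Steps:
V(p, s) = 35 + 7*s
B = -17063/5 (B = (-13842 - 3221)/5 = (⅕)*(-17063) = -17063/5 ≈ -3412.6)
-28852/V(166, (-5 - 33)/(-24 + 77)) - 45089/B = -28852/(35 + 7*((-5 - 33)/(-24 + 77))) - 45089/(-17063/5) = -28852/(35 + 7*(-38/53)) - 45089*(-5/17063) = -28852/(35 + 7*(-38*1/53)) + 225445/17063 = -28852/(35 + 7*(-38/53)) + 225445/17063 = -28852/(35 - 266/53) + 225445/17063 = -28852/1589/53 + 225445/17063 = -28852*53/1589 + 225445/17063 = -1529156/1589 + 225445/17063 = -25733756723/27113107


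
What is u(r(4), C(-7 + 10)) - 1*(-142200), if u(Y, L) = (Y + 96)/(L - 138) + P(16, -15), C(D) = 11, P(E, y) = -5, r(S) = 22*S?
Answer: 18058581/127 ≈ 1.4219e+5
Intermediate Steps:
u(Y, L) = -5 + (96 + Y)/(-138 + L) (u(Y, L) = (Y + 96)/(L - 138) - 5 = (96 + Y)/(-138 + L) - 5 = -5 + (96 + Y)/(-138 + L))
u(r(4), C(-7 + 10)) - 1*(-142200) = (786 + 22*4 - 5*11)/(-138 + 11) - 1*(-142200) = (786 + 88 - 55)/(-127) + 142200 = -1/127*819 + 142200 = -819/127 + 142200 = 18058581/127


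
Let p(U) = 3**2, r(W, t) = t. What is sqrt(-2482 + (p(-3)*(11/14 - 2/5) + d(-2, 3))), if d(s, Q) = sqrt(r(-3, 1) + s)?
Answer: sqrt(-12144790 + 4900*I)/70 ≈ 0.010043 + 49.785*I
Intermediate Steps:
p(U) = 9
d(s, Q) = sqrt(1 + s)
sqrt(-2482 + (p(-3)*(11/14 - 2/5) + d(-2, 3))) = sqrt(-2482 + (9*(11/14 - 2/5) + sqrt(1 - 2))) = sqrt(-2482 + (9*(11*(1/14) - 2*1/5) + sqrt(-1))) = sqrt(-2482 + (9*(11/14 - 2/5) + I)) = sqrt(-2482 + (9*(27/70) + I)) = sqrt(-2482 + (243/70 + I)) = sqrt(-173497/70 + I)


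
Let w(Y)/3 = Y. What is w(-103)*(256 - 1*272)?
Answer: 4944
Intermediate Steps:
w(Y) = 3*Y
w(-103)*(256 - 1*272) = (3*(-103))*(256 - 1*272) = -309*(256 - 272) = -309*(-16) = 4944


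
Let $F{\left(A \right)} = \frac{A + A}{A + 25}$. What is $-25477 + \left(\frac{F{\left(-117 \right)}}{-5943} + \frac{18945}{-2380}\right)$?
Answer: $- \frac{78959645395}{3098284} \approx -25485.0$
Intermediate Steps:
$F{\left(A \right)} = \frac{2 A}{25 + A}$
$-25477 + \left(\frac{F{\left(-117 \right)}}{-5943} + \frac{18945}{-2380}\right) = -25477 + \left(\frac{2 \left(-117\right) \frac{1}{25 - 117}}{-5943} + \frac{18945}{-2380}\right) = -25477 + \left(2 \left(-117\right) \frac{1}{-92} \left(- \frac{1}{5943}\right) + 18945 \left(- \frac{1}{2380}\right)\right) = -25477 - \left(\frac{3789}{476} - 2 \left(-117\right) \left(- \frac{1}{92}\right) \left(- \frac{1}{5943}\right)\right) = -25477 + \left(\frac{117}{46} \left(- \frac{1}{5943}\right) - \frac{3789}{476}\right) = -25477 - \frac{24663927}{3098284} = - \frac{78959645395}{3098284}$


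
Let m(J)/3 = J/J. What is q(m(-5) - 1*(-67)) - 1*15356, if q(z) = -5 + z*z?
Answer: -10461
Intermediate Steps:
m(J) = 3 (m(J) = 3*(J/J) = 3*1 = 3)
q(z) = -5 + z²
q(m(-5) - 1*(-67)) - 1*15356 = (-5 + (3 - 1*(-67))²) - 1*15356 = (-5 + (3 + 67)²) - 15356 = (-5 + 70²) - 15356 = (-5 + 4900) - 15356 = 4895 - 15356 = -10461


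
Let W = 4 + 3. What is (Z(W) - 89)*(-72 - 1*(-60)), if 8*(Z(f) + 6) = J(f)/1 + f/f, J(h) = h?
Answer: 1128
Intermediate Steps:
W = 7
Z(f) = -47/8 + f/8 (Z(f) = -6 + (f/1 + f/f)/8 = -6 + (f*1 + 1)/8 = -6 + (f + 1)/8 = -6 + (1 + f)/8 = -6 + (1/8 + f/8) = -47/8 + f/8)
(Z(W) - 89)*(-72 - 1*(-60)) = ((-47/8 + (1/8)*7) - 89)*(-72 - 1*(-60)) = ((-47/8 + 7/8) - 89)*(-72 + 60) = (-5 - 89)*(-12) = -94*(-12) = 1128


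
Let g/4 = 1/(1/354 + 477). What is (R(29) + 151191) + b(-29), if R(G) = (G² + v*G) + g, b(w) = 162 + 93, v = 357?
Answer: 27463229176/168859 ≈ 1.6264e+5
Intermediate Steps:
g = 1416/168859 (g = 4/(1/354 + 477) = 4/(168859/354) = 4*(354/168859) = 1416/168859 ≈ 0.0083857)
b(w) = 255
R(G) = 1416/168859 + G² + 357*G (R(G) = (G² + 357*G) + 1416/168859 = 1416/168859 + G² + 357*G)
(R(29) + 151191) + b(-29) = ((1416/168859 + 29² + 357*29) + 151191) + 255 = ((1416/168859 + 841 + 10353) + 151191) + 255 = (1890209062/168859 + 151191) + 255 = 27420170131/168859 + 255 = 27463229176/168859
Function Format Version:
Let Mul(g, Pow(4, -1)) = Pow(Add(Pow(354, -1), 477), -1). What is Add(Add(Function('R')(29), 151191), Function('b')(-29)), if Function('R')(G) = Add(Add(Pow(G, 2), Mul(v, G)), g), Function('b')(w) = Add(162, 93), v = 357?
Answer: Rational(27463229176, 168859) ≈ 1.6264e+5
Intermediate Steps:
g = Rational(1416, 168859) (g = Mul(4, Pow(Add(Pow(354, -1), 477), -1)) = Mul(4, Pow(Add(Rational(1, 354), 477), -1)) = Mul(4, Pow(Rational(168859, 354), -1)) = Mul(4, Rational(354, 168859)) = Rational(1416, 168859) ≈ 0.0083857)
Function('b')(w) = 255
Function('R')(G) = Add(Rational(1416, 168859), Pow(G, 2), Mul(357, G)) (Function('R')(G) = Add(Add(Pow(G, 2), Mul(357, G)), Rational(1416, 168859)) = Add(Rational(1416, 168859), Pow(G, 2), Mul(357, G)))
Add(Add(Function('R')(29), 151191), Function('b')(-29)) = Add(Add(Add(Rational(1416, 168859), Pow(29, 2), Mul(357, 29)), 151191), 255) = Add(Add(Add(Rational(1416, 168859), 841, 10353), 151191), 255) = Add(Add(Rational(1890209062, 168859), 151191), 255) = Add(Rational(27420170131, 168859), 255) = Rational(27463229176, 168859)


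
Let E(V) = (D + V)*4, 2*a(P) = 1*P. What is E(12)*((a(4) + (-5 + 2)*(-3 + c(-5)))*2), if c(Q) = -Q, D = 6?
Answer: -576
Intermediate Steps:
a(P) = P/2 (a(P) = (1*P)/2 = P/2)
E(V) = 24 + 4*V (E(V) = (6 + V)*4 = 24 + 4*V)
E(12)*((a(4) + (-5 + 2)*(-3 + c(-5)))*2) = (24 + 4*12)*(((½)*4 + (-5 + 2)*(-3 - 1*(-5)))*2) = (24 + 48)*((2 - 3*(-3 + 5))*2) = 72*((2 - 3*2)*2) = 72*((2 - 6)*2) = 72*(-4*2) = 72*(-8) = -576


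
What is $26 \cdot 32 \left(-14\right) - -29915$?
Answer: $18267$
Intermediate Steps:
$26 \cdot 32 \left(-14\right) - -29915 = 832 \left(-14\right) + 29915 = -11648 + 29915 = 18267$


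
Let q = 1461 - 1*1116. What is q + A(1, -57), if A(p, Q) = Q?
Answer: 288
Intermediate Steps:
q = 345 (q = 1461 - 1116 = 345)
q + A(1, -57) = 345 - 57 = 288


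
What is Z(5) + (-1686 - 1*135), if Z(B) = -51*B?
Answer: -2076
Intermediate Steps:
Z(5) + (-1686 - 1*135) = -51*5 + (-1686 - 1*135) = -255 + (-1686 - 135) = -255 - 1821 = -2076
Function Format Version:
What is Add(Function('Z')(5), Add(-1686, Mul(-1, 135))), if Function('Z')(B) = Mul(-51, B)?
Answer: -2076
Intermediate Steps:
Add(Function('Z')(5), Add(-1686, Mul(-1, 135))) = Add(Mul(-51, 5), Add(-1686, Mul(-1, 135))) = Add(-255, Add(-1686, -135)) = Add(-255, -1821) = -2076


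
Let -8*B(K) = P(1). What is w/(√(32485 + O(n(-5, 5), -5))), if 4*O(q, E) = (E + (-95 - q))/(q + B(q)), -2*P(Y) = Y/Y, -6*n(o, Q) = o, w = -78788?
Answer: -78788*√60012735/1395645 ≈ -437.33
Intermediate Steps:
n(o, Q) = -o/6
P(Y) = -½ (P(Y) = -Y/(2*Y) = -½*1 = -½)
B(K) = 1/16 (B(K) = -⅛*(-½) = 1/16)
O(q, E) = (-95 + E - q)/(4*(1/16 + q)) (O(q, E) = ((E + (-95 - q))/(q + 1/16))/4 = ((-95 + E - q)/(1/16 + q))/4 = (-95 + E - q)/(4*(1/16 + q)))
w/(√(32485 + O(n(-5, 5), -5))) = -78788/√(32485 + 4*(-95 - 5 - (-1)*(-5)/6)/(1 + 16*(-⅙*(-5)))) = -78788/√(32485 + 4*(-95 - 5 - 1*⅚)/(1 + 16*(⅚))) = -78788/√(32485 + 4*(-95 - 5 - ⅚)/(1 + 40/3)) = -78788/√(32485 + 4*(-605/6)/(43/3)) = -78788/√(32485 + 4*(3/43)*(-605/6)) = -78788/√(32485 - 1210/43) = -78788*√60012735/1395645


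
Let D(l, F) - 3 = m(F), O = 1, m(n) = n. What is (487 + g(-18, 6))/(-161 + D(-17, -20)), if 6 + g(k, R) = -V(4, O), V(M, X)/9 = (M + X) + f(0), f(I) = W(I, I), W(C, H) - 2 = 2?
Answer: -200/89 ≈ -2.2472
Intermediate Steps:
W(C, H) = 4 (W(C, H) = 2 + 2 = 4)
f(I) = 4
D(l, F) = 3 + F
V(M, X) = 36 + 9*M + 9*X (V(M, X) = 9*((M + X) + 4) = 9*(4 + M + X) = 36 + 9*M + 9*X)
g(k, R) = -87 (g(k, R) = -6 - (36 + 9*4 + 9*1) = -6 - (36 + 36 + 9) = -6 - 1*81 = -6 - 81 = -87)
(487 + g(-18, 6))/(-161 + D(-17, -20)) = (487 - 87)/(-161 + (3 - 20)) = 400/(-161 - 17) = 400/(-178) = 400*(-1/178) = -200/89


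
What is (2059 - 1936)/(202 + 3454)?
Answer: 123/3656 ≈ 0.033643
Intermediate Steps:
(2059 - 1936)/(202 + 3454) = 123/3656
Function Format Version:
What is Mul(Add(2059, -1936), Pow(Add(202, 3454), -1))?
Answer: Rational(123, 3656) ≈ 0.033643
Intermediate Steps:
Mul(Add(2059, -1936), Pow(Add(202, 3454), -1)) = Mul(123, Pow(3656, -1)) = Mul(123, Rational(1, 3656)) = Rational(123, 3656)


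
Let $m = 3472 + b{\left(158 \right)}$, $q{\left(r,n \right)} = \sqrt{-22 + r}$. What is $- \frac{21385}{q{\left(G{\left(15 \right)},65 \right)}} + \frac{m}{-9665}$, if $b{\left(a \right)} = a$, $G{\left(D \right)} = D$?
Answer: $- \frac{726}{1933} + 3055 i \sqrt{7} \approx -0.37558 + 8082.8 i$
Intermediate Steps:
$m = 3630$ ($m = 3472 + 158 = 3630$)
$- \frac{21385}{q{\left(G{\left(15 \right)},65 \right)}} + \frac{m}{-9665} = - \frac{21385}{\sqrt{-22 + 15}} + \frac{3630}{-9665} = - \frac{21385}{\sqrt{-7}} + 3630 \left(- \frac{1}{9665}\right) = - \frac{21385}{i \sqrt{7}} - \frac{726}{1933} = - 21385 \left(- \frac{i \sqrt{7}}{7}\right) - \frac{726}{1933} = 3055 i \sqrt{7} - \frac{726}{1933} = - \frac{726}{1933} + 3055 i \sqrt{7}$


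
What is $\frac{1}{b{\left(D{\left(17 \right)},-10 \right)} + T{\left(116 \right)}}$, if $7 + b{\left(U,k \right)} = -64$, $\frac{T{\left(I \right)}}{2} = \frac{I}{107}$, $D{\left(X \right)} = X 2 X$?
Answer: $- \frac{107}{7365} \approx -0.014528$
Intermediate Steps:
$D{\left(X \right)} = 2 X^{2}$ ($D{\left(X \right)} = 2 X X = 2 X^{2}$)
$T{\left(I \right)} = \frac{2 I}{107}$ ($T{\left(I \right)} = 2 \frac{I}{107} = \frac{2 I}{107}$)
$b{\left(U,k \right)} = -71$ ($b{\left(U,k \right)} = -7 - 64 = -71$)
$\frac{1}{b{\left(D{\left(17 \right)},-10 \right)} + T{\left(116 \right)}} = \frac{1}{-71 + \frac{2}{107} \cdot 116} = \frac{1}{-71 + \frac{232}{107}} = \frac{1}{- \frac{7365}{107}} = - \frac{107}{7365}$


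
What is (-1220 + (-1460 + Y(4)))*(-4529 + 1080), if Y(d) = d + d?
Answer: 9215728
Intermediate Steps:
Y(d) = 2*d
(-1220 + (-1460 + Y(4)))*(-4529 + 1080) = (-1220 + (-1460 + 2*4))*(-4529 + 1080) = (-1220 + (-1460 + 8))*(-3449) = (-1220 - 1452)*(-3449) = -2672*(-3449) = 9215728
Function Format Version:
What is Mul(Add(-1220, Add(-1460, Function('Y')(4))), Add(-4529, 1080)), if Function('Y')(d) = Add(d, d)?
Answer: 9215728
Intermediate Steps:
Function('Y')(d) = Mul(2, d)
Mul(Add(-1220, Add(-1460, Function('Y')(4))), Add(-4529, 1080)) = Mul(Add(-1220, Add(-1460, Mul(2, 4))), Add(-4529, 1080)) = Mul(Add(-1220, Add(-1460, 8)), -3449) = Mul(Add(-1220, -1452), -3449) = Mul(-2672, -3449) = 9215728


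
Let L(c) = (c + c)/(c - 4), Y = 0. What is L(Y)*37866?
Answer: 0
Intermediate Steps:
L(c) = 2*c/(-4 + c) (L(c) = (2*c)/(-4 + c) = 2*c/(-4 + c))
L(Y)*37866 = (2*0/(-4 + 0))*37866 = (2*0/(-4))*37866 = (2*0*(-¼))*37866 = 0*37866 = 0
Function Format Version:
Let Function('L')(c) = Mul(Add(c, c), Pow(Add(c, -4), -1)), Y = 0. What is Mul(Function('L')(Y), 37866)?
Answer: 0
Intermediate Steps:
Function('L')(c) = Mul(2, c, Pow(Add(-4, c), -1)) (Function('L')(c) = Mul(Mul(2, c), Pow(Add(-4, c), -1)) = Mul(2, c, Pow(Add(-4, c), -1)))
Mul(Function('L')(Y), 37866) = Mul(Mul(2, 0, Pow(Add(-4, 0), -1)), 37866) = Mul(Mul(2, 0, Pow(-4, -1)), 37866) = Mul(Mul(2, 0, Rational(-1, 4)), 37866) = Mul(0, 37866) = 0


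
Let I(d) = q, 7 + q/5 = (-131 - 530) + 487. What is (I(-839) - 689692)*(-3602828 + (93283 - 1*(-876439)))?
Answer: 1818415104282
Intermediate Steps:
q = -905 (q = -35 + 5*((-131 - 530) + 487) = -35 + 5*(-661 + 487) = -35 + 5*(-174) = -35 - 870 = -905)
I(d) = -905
(I(-839) - 689692)*(-3602828 + (93283 - 1*(-876439))) = (-905 - 689692)*(-3602828 + (93283 - 1*(-876439))) = -690597*(-3602828 + (93283 + 876439)) = -690597*(-3602828 + 969722) = -690597*(-2633106) = 1818415104282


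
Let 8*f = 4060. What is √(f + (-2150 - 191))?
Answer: I*√7334/2 ≈ 42.819*I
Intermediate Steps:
f = 1015/2 (f = (⅛)*4060 = 1015/2 ≈ 507.50)
√(f + (-2150 - 191)) = √(1015/2 + (-2150 - 191)) = √(1015/2 - 2341) = √(-3667/2) = I*√7334/2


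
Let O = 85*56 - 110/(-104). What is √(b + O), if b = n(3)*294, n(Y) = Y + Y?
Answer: √4410939/26 ≈ 80.778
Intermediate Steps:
n(Y) = 2*Y
b = 1764 (b = (2*3)*294 = 6*294 = 1764)
O = 247575/52 (O = 4760 - 110*(-1/104) = 4760 + 55/52 = 247575/52 ≈ 4761.1)
√(b + O) = √(1764 + 247575/52) = √(339303/52) = √4410939/26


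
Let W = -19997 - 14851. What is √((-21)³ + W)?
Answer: 39*I*√29 ≈ 210.02*I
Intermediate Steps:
W = -34848
√((-21)³ + W) = √((-21)³ - 34848) = √(-9261 - 34848) = √(-44109) = 39*I*√29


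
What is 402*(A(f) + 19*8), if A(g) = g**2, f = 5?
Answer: 71154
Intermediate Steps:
402*(A(f) + 19*8) = 402*(5**2 + 19*8) = 402*(25 + 152) = 402*177 = 71154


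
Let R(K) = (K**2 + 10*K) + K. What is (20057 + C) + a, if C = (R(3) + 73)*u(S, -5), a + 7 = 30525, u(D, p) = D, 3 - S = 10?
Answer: 49770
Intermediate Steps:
S = -7 (S = 3 - 1*10 = 3 - 10 = -7)
R(K) = K**2 + 11*K
a = 30518 (a = -7 + 30525 = 30518)
C = -805 (C = (3*(11 + 3) + 73)*(-7) = (3*14 + 73)*(-7) = (42 + 73)*(-7) = 115*(-7) = -805)
(20057 + C) + a = (20057 - 805) + 30518 = 19252 + 30518 = 49770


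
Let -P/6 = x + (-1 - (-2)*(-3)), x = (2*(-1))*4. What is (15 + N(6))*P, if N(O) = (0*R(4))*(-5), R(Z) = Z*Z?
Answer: 1350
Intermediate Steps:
R(Z) = Z²
N(O) = 0 (N(O) = (0*4²)*(-5) = (0*16)*(-5) = 0*(-5) = 0)
x = -8 (x = -2*4 = -8)
P = 90 (P = -6*(-8 + (-1 - (-2)*(-3))) = -6*(-8 + (-1 - 1*6)) = -6*(-8 + (-1 - 6)) = -6*(-8 - 7) = -6*(-15) = 90)
(15 + N(6))*P = (15 + 0)*90 = 15*90 = 1350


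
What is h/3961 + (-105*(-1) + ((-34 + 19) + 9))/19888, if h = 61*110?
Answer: 12167329/7161488 ≈ 1.6990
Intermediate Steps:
h = 6710
h/3961 + (-105*(-1) + ((-34 + 19) + 9))/19888 = 6710/3961 + (-105*(-1) + ((-34 + 19) + 9))/19888 = 6710*(1/3961) + (105 + (-15 + 9))*(1/19888) = 6710/3961 + (105 - 6)*(1/19888) = 6710/3961 + 99*(1/19888) = 6710/3961 + 9/1808 = 12167329/7161488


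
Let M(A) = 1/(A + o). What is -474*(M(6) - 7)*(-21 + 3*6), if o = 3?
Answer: -9796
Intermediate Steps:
M(A) = 1/(3 + A) (M(A) = 1/(A + 3) = 1/(3 + A))
-474*(M(6) - 7)*(-21 + 3*6) = -474*(1/(3 + 6) - 7)*(-21 + 3*6) = -474*(1/9 - 7)*(-21 + 18) = -474*(⅑ - 7)*(-3) = -(-9796)*(-3)/3 = -474*62/3 = -9796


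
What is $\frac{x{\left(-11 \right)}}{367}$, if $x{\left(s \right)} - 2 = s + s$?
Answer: $- \frac{20}{367} \approx -0.054496$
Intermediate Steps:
$x{\left(s \right)} = 2 + 2 s$ ($x{\left(s \right)} = 2 + \left(s + s\right) = 2 + 2 s$)
$\frac{x{\left(-11 \right)}}{367} = \frac{2 + 2 \left(-11\right)}{367} = \left(2 - 22\right) \frac{1}{367} = \left(-20\right) \frac{1}{367} = - \frac{20}{367}$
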